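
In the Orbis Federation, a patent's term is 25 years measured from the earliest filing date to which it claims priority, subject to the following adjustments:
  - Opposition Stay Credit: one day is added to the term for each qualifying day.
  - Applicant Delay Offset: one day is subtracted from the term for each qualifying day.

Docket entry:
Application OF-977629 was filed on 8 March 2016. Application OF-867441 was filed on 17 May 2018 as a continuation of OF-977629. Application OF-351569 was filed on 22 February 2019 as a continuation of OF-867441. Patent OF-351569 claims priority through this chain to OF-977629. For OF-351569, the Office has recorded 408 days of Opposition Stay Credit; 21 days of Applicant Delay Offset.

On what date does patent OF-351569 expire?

March 30, 2042

Earliest priority filing: 8 March 2016.
Base term: 8 March 2016 + 25 years → 8 March 2041.
Opposition Stay Credit: +408 days → 20 April 2042.
Applicant Delay Offset: −21 days → 30 March 2042.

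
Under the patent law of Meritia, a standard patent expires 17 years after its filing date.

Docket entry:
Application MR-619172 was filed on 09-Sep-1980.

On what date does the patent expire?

September 9, 1997

Filing date + 17 years → 9 September 1997.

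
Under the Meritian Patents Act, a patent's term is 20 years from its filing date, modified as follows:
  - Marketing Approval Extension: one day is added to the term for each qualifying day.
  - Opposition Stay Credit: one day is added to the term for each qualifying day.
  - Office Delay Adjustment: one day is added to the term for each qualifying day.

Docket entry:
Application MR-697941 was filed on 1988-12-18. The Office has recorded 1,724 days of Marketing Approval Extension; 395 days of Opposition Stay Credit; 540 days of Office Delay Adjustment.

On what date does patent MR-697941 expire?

March 30, 2016

Base term: filing date + 20 years → 18 December 2008.
Marketing Approval Extension: +1724 days → 7 September 2013.
Opposition Stay Credit: +395 days → 7 October 2014.
Office Delay Adjustment: +540 days → 30 March 2016.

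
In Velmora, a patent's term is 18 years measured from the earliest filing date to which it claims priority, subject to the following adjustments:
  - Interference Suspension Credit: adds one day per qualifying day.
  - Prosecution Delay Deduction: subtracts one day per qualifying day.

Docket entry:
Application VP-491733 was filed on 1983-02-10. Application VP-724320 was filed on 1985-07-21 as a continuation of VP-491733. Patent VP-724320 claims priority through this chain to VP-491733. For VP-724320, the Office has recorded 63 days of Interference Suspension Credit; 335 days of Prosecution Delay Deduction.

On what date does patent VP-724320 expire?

2000-05-14

Earliest priority filing: 10 February 1983.
Base term: 10 February 1983 + 18 years → 10 February 2001.
Interference Suspension Credit: +63 days → 14 April 2001.
Prosecution Delay Deduction: −335 days → 14 May 2000.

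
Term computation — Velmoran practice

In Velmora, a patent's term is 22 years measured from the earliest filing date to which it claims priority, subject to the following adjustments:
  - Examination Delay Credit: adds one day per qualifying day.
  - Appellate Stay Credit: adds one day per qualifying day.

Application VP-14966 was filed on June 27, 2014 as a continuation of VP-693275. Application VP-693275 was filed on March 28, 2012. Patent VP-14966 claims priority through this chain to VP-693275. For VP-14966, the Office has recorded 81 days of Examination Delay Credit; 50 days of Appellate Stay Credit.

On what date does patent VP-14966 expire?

2034-08-06

Earliest priority filing: 28 March 2012.
Base term: 28 March 2012 + 22 years → 28 March 2034.
Examination Delay Credit: +81 days → 17 June 2034.
Appellate Stay Credit: +50 days → 6 August 2034.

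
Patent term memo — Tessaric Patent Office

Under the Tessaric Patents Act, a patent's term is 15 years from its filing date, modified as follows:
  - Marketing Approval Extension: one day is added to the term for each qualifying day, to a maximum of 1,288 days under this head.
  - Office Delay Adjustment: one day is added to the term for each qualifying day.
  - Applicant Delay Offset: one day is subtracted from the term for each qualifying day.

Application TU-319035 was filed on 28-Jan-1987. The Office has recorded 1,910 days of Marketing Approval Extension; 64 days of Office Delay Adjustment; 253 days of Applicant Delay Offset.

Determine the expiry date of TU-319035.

January 31, 2005

Base term: filing date + 15 years → 28 January 2002.
Marketing Approval Extension: 1910 days claimed exceeds the 1288-day cap, so +1288 days → 8 August 2005.
Office Delay Adjustment: +64 days → 11 October 2005.
Applicant Delay Offset: −253 days → 31 January 2005.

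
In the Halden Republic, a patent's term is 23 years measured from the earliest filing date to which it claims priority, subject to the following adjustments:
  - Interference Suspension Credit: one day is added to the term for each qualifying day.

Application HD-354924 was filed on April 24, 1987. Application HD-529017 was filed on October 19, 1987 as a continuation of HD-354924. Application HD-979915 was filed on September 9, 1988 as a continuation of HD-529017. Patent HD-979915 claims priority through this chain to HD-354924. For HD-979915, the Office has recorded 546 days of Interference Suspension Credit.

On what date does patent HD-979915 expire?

2011-10-22

Earliest priority filing: 24 April 1987.
Base term: 24 April 1987 + 23 years → 24 April 2010.
Interference Suspension Credit: +546 days → 22 October 2011.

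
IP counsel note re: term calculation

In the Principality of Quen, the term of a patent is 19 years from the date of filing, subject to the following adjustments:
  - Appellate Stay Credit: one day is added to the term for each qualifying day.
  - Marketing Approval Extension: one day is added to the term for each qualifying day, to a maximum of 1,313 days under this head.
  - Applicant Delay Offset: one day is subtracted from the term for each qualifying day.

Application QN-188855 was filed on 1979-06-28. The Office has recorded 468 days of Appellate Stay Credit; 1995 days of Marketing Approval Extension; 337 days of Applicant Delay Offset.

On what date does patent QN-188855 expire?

June 11, 2002

Base term: filing date + 19 years → 28 June 1998.
Appellate Stay Credit: +468 days → 9 October 1999.
Marketing Approval Extension: 1995 days claimed exceeds the 1313-day cap, so +1313 days → 14 May 2003.
Applicant Delay Offset: −337 days → 11 June 2002.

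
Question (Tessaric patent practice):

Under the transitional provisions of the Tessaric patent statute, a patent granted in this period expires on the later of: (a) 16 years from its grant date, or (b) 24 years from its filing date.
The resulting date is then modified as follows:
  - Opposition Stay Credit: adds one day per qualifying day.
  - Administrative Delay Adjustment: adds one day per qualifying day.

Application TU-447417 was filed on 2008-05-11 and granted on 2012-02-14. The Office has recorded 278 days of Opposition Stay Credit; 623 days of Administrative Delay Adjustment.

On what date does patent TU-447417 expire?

(a) grant + 16 years → 14 February 2028.
(b) filing + 24 years → 11 May 2032.
Later of the two: 11 May 2032.
Opposition Stay Credit: +278 days → 13 February 2033.
Administrative Delay Adjustment: +623 days → 29 October 2034.

October 29, 2034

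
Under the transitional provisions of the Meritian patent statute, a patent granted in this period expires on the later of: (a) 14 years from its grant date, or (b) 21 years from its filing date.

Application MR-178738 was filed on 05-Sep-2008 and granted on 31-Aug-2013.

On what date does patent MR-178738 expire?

2029-09-05

(a) grant + 14 years → 31 August 2027.
(b) filing + 21 years → 5 September 2029.
Later of the two: 5 September 2029.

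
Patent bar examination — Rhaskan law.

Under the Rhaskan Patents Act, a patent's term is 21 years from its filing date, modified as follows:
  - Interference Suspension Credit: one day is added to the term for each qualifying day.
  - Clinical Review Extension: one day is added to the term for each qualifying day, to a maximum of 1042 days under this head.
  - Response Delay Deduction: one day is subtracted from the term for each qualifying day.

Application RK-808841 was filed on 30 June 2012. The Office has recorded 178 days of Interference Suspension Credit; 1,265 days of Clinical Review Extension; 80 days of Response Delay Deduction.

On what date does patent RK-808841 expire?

Base term: filing date + 21 years → 30 June 2033.
Interference Suspension Credit: +178 days → 25 December 2033.
Clinical Review Extension: 1265 days claimed exceeds the 1042-day cap, so +1042 days → 1 November 2036.
Response Delay Deduction: −80 days → 13 August 2036.

2036-08-13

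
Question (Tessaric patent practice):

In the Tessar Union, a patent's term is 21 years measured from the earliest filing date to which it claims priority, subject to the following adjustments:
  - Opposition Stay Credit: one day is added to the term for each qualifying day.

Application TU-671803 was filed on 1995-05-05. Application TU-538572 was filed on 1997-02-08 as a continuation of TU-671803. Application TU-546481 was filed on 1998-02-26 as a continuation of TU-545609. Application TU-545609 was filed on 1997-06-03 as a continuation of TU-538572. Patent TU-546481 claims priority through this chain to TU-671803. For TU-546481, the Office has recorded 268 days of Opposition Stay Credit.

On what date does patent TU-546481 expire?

Earliest priority filing: 5 May 1995.
Base term: 5 May 1995 + 21 years → 5 May 2016.
Opposition Stay Credit: +268 days → 28 January 2017.

January 28, 2017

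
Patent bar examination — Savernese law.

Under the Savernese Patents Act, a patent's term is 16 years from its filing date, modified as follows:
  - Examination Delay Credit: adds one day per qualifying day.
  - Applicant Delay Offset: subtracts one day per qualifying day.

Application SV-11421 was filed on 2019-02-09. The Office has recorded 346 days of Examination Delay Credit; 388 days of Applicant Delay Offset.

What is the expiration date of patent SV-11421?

December 29, 2034

Base term: filing date + 16 years → 9 February 2035.
Examination Delay Credit: +346 days → 21 January 2036.
Applicant Delay Offset: −388 days → 29 December 2034.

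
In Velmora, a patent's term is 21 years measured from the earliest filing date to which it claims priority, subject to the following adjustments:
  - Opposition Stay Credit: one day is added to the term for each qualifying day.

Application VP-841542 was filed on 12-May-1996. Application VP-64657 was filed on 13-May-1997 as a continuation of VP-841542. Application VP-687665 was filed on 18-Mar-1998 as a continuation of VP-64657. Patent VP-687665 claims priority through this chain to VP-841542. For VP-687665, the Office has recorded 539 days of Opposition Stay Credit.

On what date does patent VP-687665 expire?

November 2, 2018

Earliest priority filing: 12 May 1996.
Base term: 12 May 1996 + 21 years → 12 May 2017.
Opposition Stay Credit: +539 days → 2 November 2018.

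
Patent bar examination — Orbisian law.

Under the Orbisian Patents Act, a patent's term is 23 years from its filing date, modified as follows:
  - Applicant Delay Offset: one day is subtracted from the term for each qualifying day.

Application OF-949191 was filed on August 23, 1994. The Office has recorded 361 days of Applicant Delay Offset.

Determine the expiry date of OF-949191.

2016-08-27

Base term: filing date + 23 years → 23 August 2017.
Applicant Delay Offset: −361 days → 27 August 2016.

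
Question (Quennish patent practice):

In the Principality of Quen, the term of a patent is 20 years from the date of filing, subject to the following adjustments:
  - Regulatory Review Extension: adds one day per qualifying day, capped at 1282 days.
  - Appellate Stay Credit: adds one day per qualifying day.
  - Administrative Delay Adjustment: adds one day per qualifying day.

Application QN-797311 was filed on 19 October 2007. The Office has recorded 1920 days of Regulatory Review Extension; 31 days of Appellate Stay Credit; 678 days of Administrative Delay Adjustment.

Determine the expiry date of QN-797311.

Base term: filing date + 20 years → 19 October 2027.
Regulatory Review Extension: 1920 days claimed exceeds the 1282-day cap, so +1282 days → 23 April 2031.
Appellate Stay Credit: +31 days → 24 May 2031.
Administrative Delay Adjustment: +678 days → 1 April 2033.

2033-04-01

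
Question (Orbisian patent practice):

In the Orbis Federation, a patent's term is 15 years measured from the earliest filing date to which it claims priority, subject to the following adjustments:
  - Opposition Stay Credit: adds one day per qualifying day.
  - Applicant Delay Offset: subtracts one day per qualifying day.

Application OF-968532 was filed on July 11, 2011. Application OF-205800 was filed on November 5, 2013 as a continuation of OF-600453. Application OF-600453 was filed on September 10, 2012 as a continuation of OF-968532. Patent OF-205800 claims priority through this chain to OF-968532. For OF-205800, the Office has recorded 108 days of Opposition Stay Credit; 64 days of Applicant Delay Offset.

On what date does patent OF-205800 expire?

2026-08-24

Earliest priority filing: 11 July 2011.
Base term: 11 July 2011 + 15 years → 11 July 2026.
Opposition Stay Credit: +108 days → 27 October 2026.
Applicant Delay Offset: −64 days → 24 August 2026.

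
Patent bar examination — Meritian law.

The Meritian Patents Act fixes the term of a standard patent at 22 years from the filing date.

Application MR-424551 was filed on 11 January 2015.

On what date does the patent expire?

January 11, 2037

Filing date + 22 years → 11 January 2037.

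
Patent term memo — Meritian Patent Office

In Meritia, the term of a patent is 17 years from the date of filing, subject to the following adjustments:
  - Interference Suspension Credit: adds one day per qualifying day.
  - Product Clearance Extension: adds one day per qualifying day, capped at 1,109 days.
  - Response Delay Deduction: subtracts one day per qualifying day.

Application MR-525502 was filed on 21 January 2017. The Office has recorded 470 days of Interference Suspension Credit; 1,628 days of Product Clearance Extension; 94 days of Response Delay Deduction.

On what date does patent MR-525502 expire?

Base term: filing date + 17 years → 21 January 2034.
Interference Suspension Credit: +470 days → 6 May 2035.
Product Clearance Extension: 1628 days claimed exceeds the 1109-day cap, so +1109 days → 19 May 2038.
Response Delay Deduction: −94 days → 14 February 2038.

February 14, 2038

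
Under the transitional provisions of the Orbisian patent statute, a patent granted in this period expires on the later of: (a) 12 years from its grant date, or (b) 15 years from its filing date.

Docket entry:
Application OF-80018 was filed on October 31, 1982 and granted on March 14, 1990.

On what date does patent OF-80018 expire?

March 14, 2002

(a) grant + 12 years → 14 March 2002.
(b) filing + 15 years → 31 October 1997.
Later of the two: 14 March 2002.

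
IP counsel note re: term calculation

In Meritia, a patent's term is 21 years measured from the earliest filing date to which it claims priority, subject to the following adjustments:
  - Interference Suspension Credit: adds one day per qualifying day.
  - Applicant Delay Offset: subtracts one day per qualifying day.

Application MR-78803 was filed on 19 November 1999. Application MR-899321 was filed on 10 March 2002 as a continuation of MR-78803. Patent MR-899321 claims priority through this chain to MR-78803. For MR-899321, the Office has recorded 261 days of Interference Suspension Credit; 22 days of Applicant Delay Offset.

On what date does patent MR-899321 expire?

July 16, 2021

Earliest priority filing: 19 November 1999.
Base term: 19 November 1999 + 21 years → 19 November 2020.
Interference Suspension Credit: +261 days → 7 August 2021.
Applicant Delay Offset: −22 days → 16 July 2021.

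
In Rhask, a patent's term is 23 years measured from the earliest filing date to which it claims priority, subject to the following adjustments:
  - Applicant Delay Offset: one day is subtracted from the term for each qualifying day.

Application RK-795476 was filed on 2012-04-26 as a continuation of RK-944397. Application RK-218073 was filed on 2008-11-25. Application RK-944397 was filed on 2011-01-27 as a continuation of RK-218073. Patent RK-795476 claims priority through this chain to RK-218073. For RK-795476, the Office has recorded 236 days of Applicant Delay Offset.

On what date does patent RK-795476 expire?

Earliest priority filing: 25 November 2008.
Base term: 25 November 2008 + 23 years → 25 November 2031.
Applicant Delay Offset: −236 days → 3 April 2031.

April 3, 2031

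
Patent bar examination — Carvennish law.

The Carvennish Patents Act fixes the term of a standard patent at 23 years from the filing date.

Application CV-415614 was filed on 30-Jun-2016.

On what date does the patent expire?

Filing date + 23 years → 30 June 2039.

June 30, 2039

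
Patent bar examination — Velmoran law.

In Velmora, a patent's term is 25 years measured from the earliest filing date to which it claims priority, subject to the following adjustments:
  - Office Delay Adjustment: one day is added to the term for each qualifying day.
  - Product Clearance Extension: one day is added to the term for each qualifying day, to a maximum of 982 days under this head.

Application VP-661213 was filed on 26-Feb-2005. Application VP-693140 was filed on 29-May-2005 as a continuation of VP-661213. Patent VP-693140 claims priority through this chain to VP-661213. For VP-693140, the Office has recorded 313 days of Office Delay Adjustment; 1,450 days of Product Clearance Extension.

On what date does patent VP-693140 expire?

Earliest priority filing: 26 February 2005.
Base term: 26 February 2005 + 25 years → 26 February 2030.
Office Delay Adjustment: +313 days → 5 January 2031.
Product Clearance Extension: 1450 days claimed exceeds the 982-day cap, so +982 days → 13 September 2033.

September 13, 2033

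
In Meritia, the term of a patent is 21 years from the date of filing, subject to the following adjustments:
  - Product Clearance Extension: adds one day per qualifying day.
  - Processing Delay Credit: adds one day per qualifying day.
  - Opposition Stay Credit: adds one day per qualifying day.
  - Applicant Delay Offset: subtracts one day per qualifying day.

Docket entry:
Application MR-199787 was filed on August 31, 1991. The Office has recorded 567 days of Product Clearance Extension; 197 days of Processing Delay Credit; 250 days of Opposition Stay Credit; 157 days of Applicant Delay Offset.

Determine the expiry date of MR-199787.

Base term: filing date + 21 years → 31 August 2012.
Product Clearance Extension: +567 days → 21 March 2014.
Processing Delay Credit: +197 days → 4 October 2014.
Opposition Stay Credit: +250 days → 11 June 2015.
Applicant Delay Offset: −157 days → 5 January 2015.

January 5, 2015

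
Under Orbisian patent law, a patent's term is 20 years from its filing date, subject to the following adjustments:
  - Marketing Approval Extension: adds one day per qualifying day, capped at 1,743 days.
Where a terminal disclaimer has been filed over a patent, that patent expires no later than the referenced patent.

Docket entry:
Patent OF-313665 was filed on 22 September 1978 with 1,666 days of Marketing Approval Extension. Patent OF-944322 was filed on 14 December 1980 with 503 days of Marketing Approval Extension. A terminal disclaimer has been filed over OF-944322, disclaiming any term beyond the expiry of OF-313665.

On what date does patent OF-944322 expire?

Natural term of OF-944322:
  Base: filing + 20 years → 14 December 2000.
  Marketing Approval Extension: 503 days (within the 1743-day cap) → +503 days → 1 May 2002.
Expiry of referenced patent OF-313665:
  Base: filing + 20 years → 22 September 1998.
  Marketing Approval Extension: 1666 days (within the 1743-day cap) → +1666 days → 15 April 2003.
Terminal disclaimer: OF-944322 expires on the earlier of 1 May 2002 and 15 April 2003.

2002-05-01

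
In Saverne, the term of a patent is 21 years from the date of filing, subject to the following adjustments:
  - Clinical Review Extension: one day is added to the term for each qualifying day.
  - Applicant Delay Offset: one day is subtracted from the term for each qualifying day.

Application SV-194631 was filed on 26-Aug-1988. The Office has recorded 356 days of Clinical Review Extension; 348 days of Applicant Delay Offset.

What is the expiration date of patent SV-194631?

Base term: filing date + 21 years → 26 August 2009.
Clinical Review Extension: +356 days → 17 August 2010.
Applicant Delay Offset: −348 days → 3 September 2009.

2009-09-03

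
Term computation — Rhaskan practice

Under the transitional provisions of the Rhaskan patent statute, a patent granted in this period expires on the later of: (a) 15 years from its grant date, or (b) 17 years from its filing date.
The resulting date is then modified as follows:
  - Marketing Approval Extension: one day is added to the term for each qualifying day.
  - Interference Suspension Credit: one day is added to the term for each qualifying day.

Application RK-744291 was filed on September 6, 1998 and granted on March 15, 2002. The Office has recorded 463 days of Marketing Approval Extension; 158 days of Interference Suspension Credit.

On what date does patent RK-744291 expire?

November 26, 2018

(a) grant + 15 years → 15 March 2017.
(b) filing + 17 years → 6 September 2015.
Later of the two: 15 March 2017.
Marketing Approval Extension: +463 days → 21 June 2018.
Interference Suspension Credit: +158 days → 26 November 2018.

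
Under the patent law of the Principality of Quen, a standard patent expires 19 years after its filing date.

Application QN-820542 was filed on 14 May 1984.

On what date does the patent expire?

Filing date + 19 years → 14 May 2003.

2003-05-14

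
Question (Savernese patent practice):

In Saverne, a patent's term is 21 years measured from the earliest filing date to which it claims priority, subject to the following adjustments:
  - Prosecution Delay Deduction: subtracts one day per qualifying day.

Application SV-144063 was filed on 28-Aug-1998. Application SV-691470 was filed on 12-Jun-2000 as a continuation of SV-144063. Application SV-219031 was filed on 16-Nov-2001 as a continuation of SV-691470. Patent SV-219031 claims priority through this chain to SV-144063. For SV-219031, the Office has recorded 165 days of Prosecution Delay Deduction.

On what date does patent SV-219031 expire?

Earliest priority filing: 28 August 1998.
Base term: 28 August 1998 + 21 years → 28 August 2019.
Prosecution Delay Deduction: −165 days → 16 March 2019.

March 16, 2019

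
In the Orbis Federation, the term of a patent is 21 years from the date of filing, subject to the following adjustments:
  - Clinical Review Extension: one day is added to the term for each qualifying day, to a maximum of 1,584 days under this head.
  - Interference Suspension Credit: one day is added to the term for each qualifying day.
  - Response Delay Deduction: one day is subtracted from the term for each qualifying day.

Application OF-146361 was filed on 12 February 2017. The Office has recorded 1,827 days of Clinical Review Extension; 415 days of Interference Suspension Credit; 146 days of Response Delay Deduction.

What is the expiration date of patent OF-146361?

Base term: filing date + 21 years → 12 February 2038.
Clinical Review Extension: 1827 days claimed exceeds the 1584-day cap, so +1584 days → 15 June 2042.
Interference Suspension Credit: +415 days → 4 August 2043.
Response Delay Deduction: −146 days → 11 March 2043.

March 11, 2043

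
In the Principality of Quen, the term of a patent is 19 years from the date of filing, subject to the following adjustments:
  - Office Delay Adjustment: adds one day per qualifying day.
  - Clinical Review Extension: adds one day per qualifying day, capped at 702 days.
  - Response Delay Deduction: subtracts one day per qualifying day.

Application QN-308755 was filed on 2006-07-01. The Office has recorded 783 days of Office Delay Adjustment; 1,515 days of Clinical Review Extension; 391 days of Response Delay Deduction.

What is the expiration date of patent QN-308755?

2028-06-29

Base term: filing date + 19 years → 1 July 2025.
Office Delay Adjustment: +783 days → 23 August 2027.
Clinical Review Extension: 1515 days claimed exceeds the 702-day cap, so +702 days → 25 July 2029.
Response Delay Deduction: −391 days → 29 June 2028.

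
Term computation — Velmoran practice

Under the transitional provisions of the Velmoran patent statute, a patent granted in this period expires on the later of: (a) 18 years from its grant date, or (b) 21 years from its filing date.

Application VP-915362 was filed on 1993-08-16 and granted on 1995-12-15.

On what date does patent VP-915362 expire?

2014-08-16

(a) grant + 18 years → 15 December 2013.
(b) filing + 21 years → 16 August 2014.
Later of the two: 16 August 2014.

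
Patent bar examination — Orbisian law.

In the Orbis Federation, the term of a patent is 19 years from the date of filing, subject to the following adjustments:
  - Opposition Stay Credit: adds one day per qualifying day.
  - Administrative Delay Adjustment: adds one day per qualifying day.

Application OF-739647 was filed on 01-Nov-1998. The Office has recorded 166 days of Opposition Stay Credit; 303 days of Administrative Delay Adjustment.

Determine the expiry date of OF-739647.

Base term: filing date + 19 years → 1 November 2017.
Opposition Stay Credit: +166 days → 16 April 2018.
Administrative Delay Adjustment: +303 days → 13 February 2019.

2019-02-13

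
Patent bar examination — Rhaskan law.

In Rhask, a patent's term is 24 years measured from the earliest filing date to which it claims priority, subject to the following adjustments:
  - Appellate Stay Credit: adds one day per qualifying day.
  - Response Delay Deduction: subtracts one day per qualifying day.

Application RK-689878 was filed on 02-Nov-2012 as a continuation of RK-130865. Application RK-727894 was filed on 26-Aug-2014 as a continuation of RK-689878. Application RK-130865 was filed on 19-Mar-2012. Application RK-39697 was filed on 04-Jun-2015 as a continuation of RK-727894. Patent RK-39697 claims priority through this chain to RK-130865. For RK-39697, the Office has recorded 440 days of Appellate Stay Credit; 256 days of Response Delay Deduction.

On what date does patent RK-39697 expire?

Earliest priority filing: 19 March 2012.
Base term: 19 March 2012 + 24 years → 19 March 2036.
Appellate Stay Credit: +440 days → 2 June 2037.
Response Delay Deduction: −256 days → 19 September 2036.

2036-09-19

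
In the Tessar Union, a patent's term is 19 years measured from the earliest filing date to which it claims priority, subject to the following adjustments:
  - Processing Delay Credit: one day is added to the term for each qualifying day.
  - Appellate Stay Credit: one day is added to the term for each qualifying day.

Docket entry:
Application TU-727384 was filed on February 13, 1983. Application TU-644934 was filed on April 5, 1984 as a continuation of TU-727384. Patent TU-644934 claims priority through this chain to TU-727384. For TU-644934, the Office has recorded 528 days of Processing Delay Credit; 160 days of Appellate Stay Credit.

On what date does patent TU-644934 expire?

Earliest priority filing: 13 February 1983.
Base term: 13 February 1983 + 19 years → 13 February 2002.
Processing Delay Credit: +528 days → 26 July 2003.
Appellate Stay Credit: +160 days → 2 January 2004.

January 2, 2004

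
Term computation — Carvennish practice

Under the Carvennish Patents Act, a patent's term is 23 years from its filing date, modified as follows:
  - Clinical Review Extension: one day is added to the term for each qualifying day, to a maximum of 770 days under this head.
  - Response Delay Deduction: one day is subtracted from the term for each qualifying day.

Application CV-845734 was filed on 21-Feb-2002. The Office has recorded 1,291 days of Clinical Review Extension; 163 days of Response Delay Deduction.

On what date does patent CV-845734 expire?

Base term: filing date + 23 years → 21 February 2025.
Clinical Review Extension: 1291 days claimed exceeds the 770-day cap, so +770 days → 2 April 2027.
Response Delay Deduction: −163 days → 21 October 2026.

2026-10-21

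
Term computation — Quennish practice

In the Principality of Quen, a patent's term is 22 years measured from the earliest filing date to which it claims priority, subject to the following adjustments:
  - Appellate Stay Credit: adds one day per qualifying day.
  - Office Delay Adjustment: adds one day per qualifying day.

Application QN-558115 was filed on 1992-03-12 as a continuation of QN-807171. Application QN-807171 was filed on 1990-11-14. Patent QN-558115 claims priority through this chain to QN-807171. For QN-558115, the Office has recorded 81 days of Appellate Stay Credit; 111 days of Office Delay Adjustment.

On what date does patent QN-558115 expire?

Earliest priority filing: 14 November 1990.
Base term: 14 November 1990 + 22 years → 14 November 2012.
Appellate Stay Credit: +81 days → 3 February 2013.
Office Delay Adjustment: +111 days → 25 May 2013.

May 25, 2013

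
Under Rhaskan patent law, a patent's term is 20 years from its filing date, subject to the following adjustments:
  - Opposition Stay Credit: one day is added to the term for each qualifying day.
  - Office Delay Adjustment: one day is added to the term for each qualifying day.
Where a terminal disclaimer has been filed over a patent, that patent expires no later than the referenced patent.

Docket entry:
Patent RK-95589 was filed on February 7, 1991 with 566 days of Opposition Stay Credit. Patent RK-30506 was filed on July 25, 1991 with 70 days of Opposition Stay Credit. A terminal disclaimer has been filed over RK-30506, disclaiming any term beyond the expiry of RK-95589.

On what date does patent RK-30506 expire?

October 3, 2011

Natural term of RK-30506:
  Base: filing + 20 years → 25 July 2011.
  Opposition Stay Credit: +70 days → 3 October 2011.
Expiry of referenced patent RK-95589:
  Base: filing + 20 years → 7 February 2011.
  Opposition Stay Credit: +566 days → 26 August 2012.
Terminal disclaimer: RK-30506 expires on the earlier of 3 October 2011 and 26 August 2012.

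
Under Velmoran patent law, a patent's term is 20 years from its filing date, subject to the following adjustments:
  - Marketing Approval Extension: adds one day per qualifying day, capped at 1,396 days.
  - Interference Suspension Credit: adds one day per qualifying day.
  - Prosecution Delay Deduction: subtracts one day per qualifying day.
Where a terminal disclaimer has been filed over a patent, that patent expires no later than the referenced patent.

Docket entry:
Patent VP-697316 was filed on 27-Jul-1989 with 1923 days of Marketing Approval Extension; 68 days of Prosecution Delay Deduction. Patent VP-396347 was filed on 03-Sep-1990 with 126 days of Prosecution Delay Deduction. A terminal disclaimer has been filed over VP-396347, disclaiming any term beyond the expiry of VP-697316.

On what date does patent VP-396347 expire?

Natural term of VP-396347:
  Base: filing + 20 years → 3 September 2010.
  Prosecution Delay Deduction: −126 days → 30 April 2010.
Expiry of referenced patent VP-697316:
  Base: filing + 20 years → 27 July 2009.
  Marketing Approval Extension: 1923 days claimed exceeds the 1396-day cap, so +1396 days → 23 May 2013.
  Prosecution Delay Deduction: −68 days → 16 March 2013.
Terminal disclaimer: VP-396347 expires on the earlier of 30 April 2010 and 16 March 2013.

April 30, 2010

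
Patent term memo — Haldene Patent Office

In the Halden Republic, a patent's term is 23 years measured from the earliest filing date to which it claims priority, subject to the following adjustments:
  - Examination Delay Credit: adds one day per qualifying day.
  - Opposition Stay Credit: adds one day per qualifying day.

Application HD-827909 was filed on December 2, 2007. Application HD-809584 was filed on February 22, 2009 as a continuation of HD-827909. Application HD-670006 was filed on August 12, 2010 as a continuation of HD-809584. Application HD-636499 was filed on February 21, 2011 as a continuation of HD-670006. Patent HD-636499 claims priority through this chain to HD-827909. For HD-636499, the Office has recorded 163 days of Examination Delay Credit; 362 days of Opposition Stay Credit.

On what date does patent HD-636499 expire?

Earliest priority filing: 2 December 2007.
Base term: 2 December 2007 + 23 years → 2 December 2030.
Examination Delay Credit: +163 days → 14 May 2031.
Opposition Stay Credit: +362 days → 10 May 2032.

2032-05-10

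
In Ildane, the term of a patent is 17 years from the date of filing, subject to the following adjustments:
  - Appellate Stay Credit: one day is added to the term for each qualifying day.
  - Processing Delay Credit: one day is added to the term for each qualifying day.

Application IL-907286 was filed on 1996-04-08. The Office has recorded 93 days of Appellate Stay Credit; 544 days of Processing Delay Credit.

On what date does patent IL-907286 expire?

January 5, 2015

Base term: filing date + 17 years → 8 April 2013.
Appellate Stay Credit: +93 days → 10 July 2013.
Processing Delay Credit: +544 days → 5 January 2015.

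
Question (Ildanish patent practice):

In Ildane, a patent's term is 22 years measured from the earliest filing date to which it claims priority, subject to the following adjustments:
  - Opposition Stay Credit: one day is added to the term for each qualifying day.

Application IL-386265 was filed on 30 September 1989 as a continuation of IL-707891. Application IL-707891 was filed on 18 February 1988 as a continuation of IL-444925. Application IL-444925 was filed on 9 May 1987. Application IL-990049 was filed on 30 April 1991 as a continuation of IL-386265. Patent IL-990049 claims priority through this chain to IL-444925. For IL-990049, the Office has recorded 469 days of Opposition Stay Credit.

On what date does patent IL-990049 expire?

Earliest priority filing: 9 May 1987.
Base term: 9 May 1987 + 22 years → 9 May 2009.
Opposition Stay Credit: +469 days → 21 August 2010.

2010-08-21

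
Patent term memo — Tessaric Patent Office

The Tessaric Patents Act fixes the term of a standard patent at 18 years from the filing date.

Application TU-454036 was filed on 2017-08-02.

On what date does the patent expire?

Filing date + 18 years → 2 August 2035.

August 2, 2035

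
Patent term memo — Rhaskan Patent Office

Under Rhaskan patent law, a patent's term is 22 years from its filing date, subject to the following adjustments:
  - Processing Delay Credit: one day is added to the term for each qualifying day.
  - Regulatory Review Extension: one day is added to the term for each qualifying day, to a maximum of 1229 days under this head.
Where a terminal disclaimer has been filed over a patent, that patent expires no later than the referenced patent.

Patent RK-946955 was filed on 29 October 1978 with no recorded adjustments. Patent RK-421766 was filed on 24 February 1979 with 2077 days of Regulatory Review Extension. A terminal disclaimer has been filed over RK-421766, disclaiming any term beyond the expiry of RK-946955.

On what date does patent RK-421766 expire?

October 29, 2000

Natural term of RK-421766:
  Base: filing + 22 years → 24 February 2001.
  Regulatory Review Extension: 2077 days claimed exceeds the 1229-day cap, so +1229 days → 7 July 2004.
Expiry of referenced patent RK-946955:
  Base: filing + 22 years → 29 October 2000.
Terminal disclaimer: RK-421766 expires on the earlier of 7 July 2004 and 29 October 2000.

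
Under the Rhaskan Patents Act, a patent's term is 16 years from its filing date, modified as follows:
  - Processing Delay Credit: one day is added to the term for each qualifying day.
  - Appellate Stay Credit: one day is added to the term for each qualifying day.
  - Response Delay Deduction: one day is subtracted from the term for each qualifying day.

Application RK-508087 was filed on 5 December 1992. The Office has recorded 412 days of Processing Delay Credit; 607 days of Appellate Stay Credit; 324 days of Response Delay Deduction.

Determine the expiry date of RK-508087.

2010-10-31

Base term: filing date + 16 years → 5 December 2008.
Processing Delay Credit: +412 days → 21 January 2010.
Appellate Stay Credit: +607 days → 20 September 2011.
Response Delay Deduction: −324 days → 31 October 2010.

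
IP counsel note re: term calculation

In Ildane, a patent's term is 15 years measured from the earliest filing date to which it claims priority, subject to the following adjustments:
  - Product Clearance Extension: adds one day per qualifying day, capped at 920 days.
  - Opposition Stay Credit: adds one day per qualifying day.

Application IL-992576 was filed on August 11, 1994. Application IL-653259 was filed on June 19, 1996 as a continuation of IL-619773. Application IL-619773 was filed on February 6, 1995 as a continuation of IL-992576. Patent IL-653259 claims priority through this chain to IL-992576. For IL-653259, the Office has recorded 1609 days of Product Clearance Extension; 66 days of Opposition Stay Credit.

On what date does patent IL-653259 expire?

Earliest priority filing: 11 August 1994.
Base term: 11 August 1994 + 15 years → 11 August 2009.
Product Clearance Extension: 1609 days claimed exceeds the 920-day cap, so +920 days → 17 February 2012.
Opposition Stay Credit: +66 days → 23 April 2012.

2012-04-23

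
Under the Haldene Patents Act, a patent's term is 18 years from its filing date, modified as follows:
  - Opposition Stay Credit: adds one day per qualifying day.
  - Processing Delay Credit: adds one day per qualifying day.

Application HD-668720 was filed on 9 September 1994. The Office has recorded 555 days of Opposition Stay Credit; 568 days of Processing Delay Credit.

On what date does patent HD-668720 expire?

Base term: filing date + 18 years → 9 September 2012.
Opposition Stay Credit: +555 days → 18 March 2014.
Processing Delay Credit: +568 days → 7 October 2015.

2015-10-07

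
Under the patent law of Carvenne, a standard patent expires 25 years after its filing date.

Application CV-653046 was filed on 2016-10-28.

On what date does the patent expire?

Filing date + 25 years → 28 October 2041.

2041-10-28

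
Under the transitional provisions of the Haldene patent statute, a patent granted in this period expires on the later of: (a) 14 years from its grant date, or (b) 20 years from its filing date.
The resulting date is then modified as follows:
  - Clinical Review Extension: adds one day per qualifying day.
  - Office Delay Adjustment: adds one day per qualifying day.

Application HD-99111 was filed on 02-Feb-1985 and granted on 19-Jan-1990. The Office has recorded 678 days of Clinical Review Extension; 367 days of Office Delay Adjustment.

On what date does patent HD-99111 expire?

(a) grant + 14 years → 19 January 2004.
(b) filing + 20 years → 2 February 2005.
Later of the two: 2 February 2005.
Clinical Review Extension: +678 days → 12 December 2006.
Office Delay Adjustment: +367 days → 14 December 2007.

2007-12-14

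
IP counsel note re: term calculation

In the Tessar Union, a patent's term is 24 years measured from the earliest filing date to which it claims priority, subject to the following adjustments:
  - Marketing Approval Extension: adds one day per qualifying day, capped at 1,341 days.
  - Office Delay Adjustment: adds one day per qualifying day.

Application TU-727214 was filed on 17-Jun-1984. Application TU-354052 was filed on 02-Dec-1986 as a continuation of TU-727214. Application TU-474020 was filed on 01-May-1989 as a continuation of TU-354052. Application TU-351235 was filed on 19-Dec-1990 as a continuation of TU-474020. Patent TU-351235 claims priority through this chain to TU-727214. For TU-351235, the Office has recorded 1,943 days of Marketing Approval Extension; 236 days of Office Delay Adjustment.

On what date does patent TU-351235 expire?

2012-10-11

Earliest priority filing: 17 June 1984.
Base term: 17 June 1984 + 24 years → 17 June 2008.
Marketing Approval Extension: 1943 days claimed exceeds the 1341-day cap, so +1341 days → 18 February 2012.
Office Delay Adjustment: +236 days → 11 October 2012.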